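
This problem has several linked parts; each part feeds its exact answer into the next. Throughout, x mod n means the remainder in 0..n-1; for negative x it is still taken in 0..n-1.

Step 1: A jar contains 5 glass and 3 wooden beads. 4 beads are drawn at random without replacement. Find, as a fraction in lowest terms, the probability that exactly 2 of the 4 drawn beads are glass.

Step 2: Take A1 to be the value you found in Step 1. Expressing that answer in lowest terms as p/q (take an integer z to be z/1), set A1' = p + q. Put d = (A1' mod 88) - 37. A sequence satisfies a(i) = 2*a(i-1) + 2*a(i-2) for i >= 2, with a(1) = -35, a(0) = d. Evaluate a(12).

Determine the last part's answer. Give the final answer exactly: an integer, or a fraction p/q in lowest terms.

-2733888

Step 1: total draws C(8,4) = 70; favorable C(5,2)*C(3,2) = 30; P = 3/7; answer 3/7
Step 2: A1 = 3/7; threaded value p + q = 10; d = -27; a(2) = 2*(-35) + 2*(-27) = -124; iterating: a(2)=-124, a(3)=-318, a(4)=-884, a(5)=-2404, a(6)=-6576, a(7)=-17960, a(8)=-49072, a(9)=-134064, a(10)=-366272, a(11)=-1000672, a(12)=-2733888; answer -2733888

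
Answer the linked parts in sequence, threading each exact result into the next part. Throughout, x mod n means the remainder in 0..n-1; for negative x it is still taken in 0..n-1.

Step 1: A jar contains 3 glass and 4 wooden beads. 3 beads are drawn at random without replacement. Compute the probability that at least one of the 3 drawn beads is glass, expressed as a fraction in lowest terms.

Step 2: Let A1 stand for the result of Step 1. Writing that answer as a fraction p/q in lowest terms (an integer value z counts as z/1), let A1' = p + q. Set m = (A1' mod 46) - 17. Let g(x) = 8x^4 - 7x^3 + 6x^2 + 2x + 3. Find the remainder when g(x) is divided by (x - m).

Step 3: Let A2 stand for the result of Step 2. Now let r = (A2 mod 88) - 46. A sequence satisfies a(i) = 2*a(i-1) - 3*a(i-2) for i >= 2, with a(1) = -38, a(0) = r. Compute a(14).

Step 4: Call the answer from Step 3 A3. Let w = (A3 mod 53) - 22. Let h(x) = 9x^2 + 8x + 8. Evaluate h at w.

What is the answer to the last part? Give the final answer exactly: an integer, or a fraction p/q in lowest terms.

65

Step 1: total draws C(7,3) = 35; complement C(4,3) = 4; favorable 35 - 4 = 31; P = 31/35; answer 31/35
Step 2: A1 = 31/35; threaded value p + q = 66; m = 3; remainder = value at the root: 8*(3)^4 - 7*(3)^3 + 6*(3)^2 + 2*(3)^1 + 3 = (648) + (-189) + (54) + (6) + (3) = 522; answer 522
Step 3: A2 = 522; r = 36; a(2) = 2*(-38) - 3*(36) = -184; iterating: a(2)=-184, a(3)=-254, a(4)=44, a(5)=850, a(6)=1568, a(7)=586, a(8)=-3532, a(9)=-8822, a(10)=-7048, a(11)=12370, a(12)=45884, a(13)=54658, a(14)=-28336; answer -28336
Step 4: A3 = -28336; w = -3; 9*(-3)^2 + 8*(-3)^1 + 8 = (81) + (-24) + (8) = 65; answer 65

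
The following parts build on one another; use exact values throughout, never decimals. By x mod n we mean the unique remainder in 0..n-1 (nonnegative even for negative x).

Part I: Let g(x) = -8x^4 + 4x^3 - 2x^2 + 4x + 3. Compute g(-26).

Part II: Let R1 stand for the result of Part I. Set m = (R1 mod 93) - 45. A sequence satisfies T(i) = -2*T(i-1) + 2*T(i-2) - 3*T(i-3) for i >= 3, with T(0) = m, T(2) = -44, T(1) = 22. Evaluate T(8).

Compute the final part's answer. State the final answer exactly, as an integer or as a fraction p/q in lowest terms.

Part I: -8*(-26)^4 + 4*(-26)^3 - 2*(-26)^2 + 4*(-26)^1 + 3 = (-3655808) + (-70304) + (-1352) + (-104) + (3) = -3727565; answer -3727565
Part II: R1 = -3727565; m = 16; T(3) = -2*(-44) + 2*(22) - 3*(16) = 84; iterating: T(3)=84, T(4)=-322, T(5)=944, T(6)=-2784, T(7)=8422, T(8)=-25244; answer -25244

-25244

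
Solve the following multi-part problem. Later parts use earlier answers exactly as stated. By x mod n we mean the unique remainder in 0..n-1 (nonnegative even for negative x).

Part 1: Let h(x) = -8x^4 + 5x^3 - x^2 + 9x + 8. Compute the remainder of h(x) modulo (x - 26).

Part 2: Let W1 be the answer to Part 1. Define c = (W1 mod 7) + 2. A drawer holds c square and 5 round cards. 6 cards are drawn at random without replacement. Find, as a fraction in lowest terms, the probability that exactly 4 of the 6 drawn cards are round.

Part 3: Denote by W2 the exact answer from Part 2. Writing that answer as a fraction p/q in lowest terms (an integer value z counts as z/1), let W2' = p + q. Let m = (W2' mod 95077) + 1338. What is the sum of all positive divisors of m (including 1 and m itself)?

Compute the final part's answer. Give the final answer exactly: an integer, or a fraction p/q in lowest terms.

Part 1: remainder = value at the root: -8*(26)^4 + 5*(26)^3 - 1*(26)^2 + 9*(26)^1 + 8 = (-3655808) + (87880) + (-676) + (234) + (8) = -3568362; answer -3568362
Part 2: W1 = -3568362; c = 2; total draws C(7,6) = 7; favorable C(5,4)*C(2,2) = 5; P = 5/7; answer 5/7
Part 3: W2 = 5/7; threaded value p + q = 12; m = 1350; 1350 = 2 * 3^3 * 5^2; sigma = (1 + 2) * (1 + 3 + 9 + 27) * (1 + 5 + 25) = 3 * 40 * 31 = 3720; answer 3720

3720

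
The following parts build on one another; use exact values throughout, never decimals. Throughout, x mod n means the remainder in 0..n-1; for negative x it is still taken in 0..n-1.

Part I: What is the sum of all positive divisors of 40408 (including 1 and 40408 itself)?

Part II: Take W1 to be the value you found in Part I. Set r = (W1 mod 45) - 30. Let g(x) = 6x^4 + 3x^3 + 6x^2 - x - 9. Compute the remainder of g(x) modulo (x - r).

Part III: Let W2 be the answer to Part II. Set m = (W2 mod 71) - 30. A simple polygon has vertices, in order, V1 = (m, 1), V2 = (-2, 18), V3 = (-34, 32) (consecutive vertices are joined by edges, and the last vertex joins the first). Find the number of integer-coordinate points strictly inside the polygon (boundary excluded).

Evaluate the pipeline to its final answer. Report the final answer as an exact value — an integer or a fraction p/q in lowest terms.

Part I: 40408 = 2^3 * 5051; sigma = (1 + 2 + 4 + 8) * (1 + 5051) = 15 * 5052 = 75780; answer 75780
Part II: W1 = 75780; r = -30; remainder = value at the root: 6*(-30)^4 + 3*(-30)^3 + 6*(-30)^2 - 1*(-30)^1 - 9 = (4860000) + (-81000) + (5400) + (30) + (-9) = 4784421; answer 4784421
Part III: W2 = 4784421; m = -15; cross terms: (-15*18 - -2*1)=-268, (-2*32 - -34*18)=548, (-34*1 - -15*32)=446; twice the area = |726| = 726; area = 363; boundary points = 1 + 2 + 1 = 4; strictly interior points = area - boundary/2 + 1 = 362; answer 362

362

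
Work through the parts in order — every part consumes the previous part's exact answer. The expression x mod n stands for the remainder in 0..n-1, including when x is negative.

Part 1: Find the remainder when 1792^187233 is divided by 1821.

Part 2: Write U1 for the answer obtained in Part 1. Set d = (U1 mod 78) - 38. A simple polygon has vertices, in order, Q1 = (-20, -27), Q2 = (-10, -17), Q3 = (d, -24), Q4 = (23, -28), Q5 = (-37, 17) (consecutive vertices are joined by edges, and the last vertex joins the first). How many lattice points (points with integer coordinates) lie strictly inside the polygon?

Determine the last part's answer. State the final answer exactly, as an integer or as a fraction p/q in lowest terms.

Part 1: squarings mod 1821: 1792^1=1792, 1792^2=841, 1792^4=733, 1792^8=94, 1792^16=1552, 1792^32=1342, 1792^64=1816, 1792^128=25, 1792^256=625, 1792^512=931, 1792^1024=1786, 1792^2048=1225, 1792^4096=121, 1792^8192=73, 1792^16384=1687, 1792^32768=1567, 1792^65536=781, 1792^131072=1747; 1792^187233 = 1792^1 * 1792^32 * 1792^64 * 1792^256 * 1792^512 * 1792^2048 * 1792^4096 * 1792^16384 * 1792^32768 * 1792^131072 = 802 (mod 1821); answer 802
Part 2: U1 = 802; d = -16; cross terms: (-20*-17 - -10*-27)=70, (-10*-24 - -16*-17)=-32, (-16*-28 - 23*-24)=1000, (23*17 - -37*-28)=-645, (-37*-27 - -20*17)=1339; twice the area = |1732| = 1732; area = 866; boundary points = 10 + 1 + 1 + 15 + 1 = 28; strictly interior points = area - boundary/2 + 1 = 853; answer 853

853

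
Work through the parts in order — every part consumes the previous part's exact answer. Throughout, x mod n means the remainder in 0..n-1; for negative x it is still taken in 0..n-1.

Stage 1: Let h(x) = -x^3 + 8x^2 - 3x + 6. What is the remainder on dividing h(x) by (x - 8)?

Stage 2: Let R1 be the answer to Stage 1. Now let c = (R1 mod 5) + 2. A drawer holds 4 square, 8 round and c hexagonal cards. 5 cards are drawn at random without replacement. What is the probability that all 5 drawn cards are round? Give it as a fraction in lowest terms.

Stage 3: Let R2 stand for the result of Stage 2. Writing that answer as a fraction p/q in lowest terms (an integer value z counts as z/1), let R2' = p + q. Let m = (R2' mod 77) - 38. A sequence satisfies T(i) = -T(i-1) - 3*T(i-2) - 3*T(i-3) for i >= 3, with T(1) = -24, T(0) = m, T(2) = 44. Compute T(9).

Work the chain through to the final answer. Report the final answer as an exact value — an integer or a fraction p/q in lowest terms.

Stage 1: remainder = value at the root: -1*(8)^3 + 8*(8)^2 - 3*(8)^1 + 6 = (-512) + (512) + (-24) + (6) = -18; answer -18
Stage 2: R1 = -18; c = 4; total draws C(16,5) = 4368; favorable C(8,5) = 56; P = 1/78; answer 1/78
Stage 3: R2 = 1/78; threaded value p + q = 79; m = -36; T(3) = -1*(44) - 3*(-24) - 3*(-36) = 136; iterating: T(3)=136, T(4)=-196, T(5)=-344, T(6)=524, T(7)=1096, T(8)=-1636, T(9)=-3224; answer -3224

-3224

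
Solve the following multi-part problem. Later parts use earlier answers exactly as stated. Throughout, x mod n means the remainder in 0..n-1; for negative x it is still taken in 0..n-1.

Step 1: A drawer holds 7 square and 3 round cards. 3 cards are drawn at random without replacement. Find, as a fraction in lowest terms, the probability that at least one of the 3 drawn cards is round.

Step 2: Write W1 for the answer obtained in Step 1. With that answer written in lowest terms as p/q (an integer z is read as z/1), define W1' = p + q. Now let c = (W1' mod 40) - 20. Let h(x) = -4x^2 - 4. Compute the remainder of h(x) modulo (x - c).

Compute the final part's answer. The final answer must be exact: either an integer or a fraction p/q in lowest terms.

-1448

Step 1: total draws C(10,3) = 120; complement C(7,3) = 35; favorable 120 - 35 = 85; P = 17/24; answer 17/24
Step 2: W1 = 17/24; threaded value p + q = 41; c = -19; remainder = value at the root: -4*(-19)^2 - 4 = (-1444) + (-4) = -1448; answer -1448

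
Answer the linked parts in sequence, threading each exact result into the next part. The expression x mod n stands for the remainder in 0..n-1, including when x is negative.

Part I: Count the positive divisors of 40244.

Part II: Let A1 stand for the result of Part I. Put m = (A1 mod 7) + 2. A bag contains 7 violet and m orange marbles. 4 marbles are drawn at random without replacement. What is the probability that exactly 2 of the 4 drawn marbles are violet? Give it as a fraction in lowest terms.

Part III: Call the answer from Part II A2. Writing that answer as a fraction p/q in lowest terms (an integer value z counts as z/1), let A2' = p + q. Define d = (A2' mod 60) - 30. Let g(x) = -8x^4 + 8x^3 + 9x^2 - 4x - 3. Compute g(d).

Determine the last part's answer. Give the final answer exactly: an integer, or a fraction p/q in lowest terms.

Part I: 40244 = 2^2 * 10061; number of divisors = (2+1) * (1+1) = 6; answer 6
Part II: A1 = 6; m = 8; total draws C(15,4) = 1365; favorable C(7,2)*C(8,2) = 588; P = 28/65; answer 28/65
Part III: A2 = 28/65; threaded value p + q = 93; d = 3; -8*(3)^4 + 8*(3)^3 + 9*(3)^2 - 4*(3)^1 - 3 = (-648) + (216) + (81) + (-12) + (-3) = -366; answer -366

-366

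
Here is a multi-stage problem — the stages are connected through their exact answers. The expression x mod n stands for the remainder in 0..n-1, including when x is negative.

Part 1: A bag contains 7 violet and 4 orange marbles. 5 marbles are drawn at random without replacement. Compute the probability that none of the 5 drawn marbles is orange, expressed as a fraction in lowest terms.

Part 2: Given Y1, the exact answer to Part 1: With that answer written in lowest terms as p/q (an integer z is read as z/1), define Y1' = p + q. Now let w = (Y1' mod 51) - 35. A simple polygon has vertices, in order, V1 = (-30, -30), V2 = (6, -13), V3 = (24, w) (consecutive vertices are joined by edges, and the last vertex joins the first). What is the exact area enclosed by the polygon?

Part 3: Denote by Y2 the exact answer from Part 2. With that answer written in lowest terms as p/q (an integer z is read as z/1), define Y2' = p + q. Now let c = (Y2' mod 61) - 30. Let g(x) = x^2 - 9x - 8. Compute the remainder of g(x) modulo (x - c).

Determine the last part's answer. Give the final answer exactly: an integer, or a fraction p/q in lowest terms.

392

Part 1: total draws C(11,5) = 462; favorable C(7,5) = 21; P = 1/22; answer 1/22
Part 2: Y1 = 1/22; threaded value p + q = 23; w = -12; cross terms: (-30*-13 - 6*-30)=570, (6*-12 - 24*-13)=240, (24*-30 - -30*-12)=-1080; twice the area = |-270| = 270; area = 135; answer 135
Part 3: Y2 = 135; threaded value p + q = 136; c = -16; remainder = value at the root: 1*(-16)^2 - 9*(-16)^1 - 8 = (256) + (144) + (-8) = 392; answer 392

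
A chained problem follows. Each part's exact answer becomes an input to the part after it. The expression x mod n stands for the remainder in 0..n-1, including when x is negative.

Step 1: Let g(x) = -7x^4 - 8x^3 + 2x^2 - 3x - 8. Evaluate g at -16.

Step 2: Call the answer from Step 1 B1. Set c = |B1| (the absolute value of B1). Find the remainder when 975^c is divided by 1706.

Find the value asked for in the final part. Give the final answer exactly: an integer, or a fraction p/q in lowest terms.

Step 1: -7*(-16)^4 - 8*(-16)^3 + 2*(-16)^2 - 3*(-16)^1 - 8 = (-458752) + (32768) + (512) + (48) + (-8) = -425432; answer -425432
Step 2: B1 = -425432; c = 425432; squarings mod 1706: 975^1=975, 975^2=383, 975^4=1679, 975^8=729, 975^16=875, 975^32=1337, 975^64=1387, 975^128=1107, 975^256=541, 975^512=955, 975^1024=1021, 975^2048=75, 975^4096=507, 975^8192=1149, 975^16384=1463, 975^32768=1045, 975^65536=185, 975^131072=105, 975^262144=789; 975^425432 = 975^8 * 975^16 * 975^64 * 975^128 * 975^256 * 975^1024 * 975^2048 * 975^4096 * 975^8192 * 975^16384 * 975^131072 * 975^262144 = 1 (mod 1706); answer 1

1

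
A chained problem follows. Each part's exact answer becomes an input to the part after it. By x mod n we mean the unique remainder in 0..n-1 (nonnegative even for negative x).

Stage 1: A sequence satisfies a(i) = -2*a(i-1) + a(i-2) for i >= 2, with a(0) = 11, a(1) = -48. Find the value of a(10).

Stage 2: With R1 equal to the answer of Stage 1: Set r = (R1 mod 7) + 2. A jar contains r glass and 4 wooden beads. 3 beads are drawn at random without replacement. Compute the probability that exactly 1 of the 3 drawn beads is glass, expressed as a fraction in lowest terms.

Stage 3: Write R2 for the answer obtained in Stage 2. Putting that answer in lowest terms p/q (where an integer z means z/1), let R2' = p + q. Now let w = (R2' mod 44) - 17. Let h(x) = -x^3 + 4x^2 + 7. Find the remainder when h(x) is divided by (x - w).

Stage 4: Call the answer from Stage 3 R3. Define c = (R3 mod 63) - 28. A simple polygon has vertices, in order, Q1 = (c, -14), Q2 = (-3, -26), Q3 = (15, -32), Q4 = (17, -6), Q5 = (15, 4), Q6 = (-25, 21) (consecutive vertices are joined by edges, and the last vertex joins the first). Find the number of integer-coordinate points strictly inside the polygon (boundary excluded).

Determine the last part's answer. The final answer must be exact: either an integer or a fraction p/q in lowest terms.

Stage 1: a(2) = -2*(-48) + 1*(11) = 107; iterating: a(2)=107, a(3)=-262, a(4)=631, a(5)=-1524, a(6)=3679, a(7)=-8882, a(8)=21443, a(9)=-51768, a(10)=124979; answer 124979
Stage 2: R1 = 124979; r = 3; total draws C(7,3) = 35; favorable C(3,1)*C(4,2) = 18; P = 18/35; answer 18/35
Stage 3: R2 = 18/35; threaded value p + q = 53; w = -8; remainder = value at the root: -1*(-8)^3 + 4*(-8)^2 + 7 = (512) + (256) + (7) = 775; answer 775
Stage 4: R3 = 775; c = -9; cross terms: (-9*-26 - -3*-14)=192, (-3*-32 - 15*-26)=486, (15*-6 - 17*-32)=454, (17*4 - 15*-6)=158, (15*21 - -25*4)=415, (-25*-14 - -9*21)=539; twice the area = |2244| = 2244; area = 1122; boundary points = 6 + 6 + 2 + 2 + 1 + 1 = 18; strictly interior points = area - boundary/2 + 1 = 1114; answer 1114

1114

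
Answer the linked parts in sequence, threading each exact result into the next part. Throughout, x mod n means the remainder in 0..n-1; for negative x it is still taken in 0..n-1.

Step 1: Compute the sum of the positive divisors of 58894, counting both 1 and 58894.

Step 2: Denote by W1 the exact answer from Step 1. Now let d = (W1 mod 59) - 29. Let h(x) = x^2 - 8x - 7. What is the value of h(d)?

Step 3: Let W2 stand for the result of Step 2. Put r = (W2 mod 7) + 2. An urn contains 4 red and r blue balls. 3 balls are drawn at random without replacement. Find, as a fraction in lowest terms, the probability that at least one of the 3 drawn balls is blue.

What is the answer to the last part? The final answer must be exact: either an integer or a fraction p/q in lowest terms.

Step 1: 58894 = 2 * 11 * 2677; sigma = (1 + 2) * (1 + 11) * (1 + 2677) = 3 * 12 * 2678 = 96408; answer 96408
Step 2: W1 = 96408; d = -27; 1*(-27)^2 - 8*(-27)^1 - 7 = (729) + (216) + (-7) = 938; answer 938
Step 3: W2 = 938; r = 2; total draws C(6,3) = 20; complement C(4,3) = 4; favorable 20 - 4 = 16; P = 4/5; answer 4/5

4/5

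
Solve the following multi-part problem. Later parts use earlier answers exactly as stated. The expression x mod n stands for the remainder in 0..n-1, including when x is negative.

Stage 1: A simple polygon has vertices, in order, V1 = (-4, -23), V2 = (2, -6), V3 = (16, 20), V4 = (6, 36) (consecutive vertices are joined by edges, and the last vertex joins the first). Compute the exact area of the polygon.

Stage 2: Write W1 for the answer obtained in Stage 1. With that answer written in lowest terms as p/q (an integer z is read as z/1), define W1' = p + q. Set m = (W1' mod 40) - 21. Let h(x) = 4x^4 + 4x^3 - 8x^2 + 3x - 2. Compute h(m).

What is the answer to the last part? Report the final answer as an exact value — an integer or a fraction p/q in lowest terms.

Stage 1: cross terms: (-4*-6 - 2*-23)=70, (2*20 - 16*-6)=136, (16*36 - 6*20)=456, (6*-23 - -4*36)=6; twice the area = |668| = 668; area = 334; answer 334
Stage 2: W1 = 334; threaded value p + q = 335; m = -6; 4*(-6)^4 + 4*(-6)^3 - 8*(-6)^2 + 3*(-6)^1 - 2 = (5184) + (-864) + (-288) + (-18) + (-2) = 4012; answer 4012

4012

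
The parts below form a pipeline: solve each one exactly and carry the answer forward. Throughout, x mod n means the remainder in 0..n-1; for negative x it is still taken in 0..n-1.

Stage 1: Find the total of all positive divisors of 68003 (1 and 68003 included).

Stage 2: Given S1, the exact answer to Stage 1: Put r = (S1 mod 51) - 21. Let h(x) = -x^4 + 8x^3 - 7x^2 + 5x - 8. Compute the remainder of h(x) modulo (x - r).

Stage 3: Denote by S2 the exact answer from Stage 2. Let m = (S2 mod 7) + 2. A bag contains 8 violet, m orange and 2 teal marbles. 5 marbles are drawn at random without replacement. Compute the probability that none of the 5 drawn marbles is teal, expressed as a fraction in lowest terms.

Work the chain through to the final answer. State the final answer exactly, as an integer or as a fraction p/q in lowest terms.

7/22

Stage 1: 68003 = 13 * 5231; sigma = (1 + 13) * (1 + 5231) = 14 * 5232 = 73248; answer 73248
Stage 2: S1 = 73248; r = -9; remainder = value at the root: -1*(-9)^4 + 8*(-9)^3 - 7*(-9)^2 + 5*(-9)^1 - 8 = (-6561) + (-5832) + (-567) + (-45) + (-8) = -13013; answer -13013
Stage 3: S2 = -13013; m = 2; total draws C(12,5) = 792; favorable C(10,5) = 252; P = 7/22; answer 7/22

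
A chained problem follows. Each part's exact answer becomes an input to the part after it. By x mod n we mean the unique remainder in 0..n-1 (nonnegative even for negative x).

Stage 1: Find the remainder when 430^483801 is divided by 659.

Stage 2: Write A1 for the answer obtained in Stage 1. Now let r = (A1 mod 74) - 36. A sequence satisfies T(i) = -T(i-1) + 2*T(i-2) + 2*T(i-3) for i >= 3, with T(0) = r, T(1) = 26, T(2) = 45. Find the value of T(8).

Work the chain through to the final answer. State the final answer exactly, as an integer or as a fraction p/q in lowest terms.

Stage 1: squarings mod 659: 430^1=430, 430^2=380, 430^4=79, 430^8=310, 430^16=545, 430^32=475, 430^64=247, 430^128=381, 430^256=181, 430^512=470, 430^1024=135, 430^2048=432, 430^4096=127, 430^8192=313, 430^16384=437, 430^32768=518, 430^65536=111, 430^131072=459, 430^262144=460; 430^483801 = 430^1 * 430^8 * 430^16 * 430^64 * 430^128 * 430^256 * 430^8192 * 430^16384 * 430^65536 * 430^131072 * 430^262144 = 183 (mod 659); answer 183
Stage 2: A1 = 183; r = -1; T(3) = -1*(45) + 2*(26) + 2*(-1) = 5; iterating: T(3)=5, T(4)=137, T(5)=-37, T(6)=321, T(7)=-121, T(8)=689; answer 689

689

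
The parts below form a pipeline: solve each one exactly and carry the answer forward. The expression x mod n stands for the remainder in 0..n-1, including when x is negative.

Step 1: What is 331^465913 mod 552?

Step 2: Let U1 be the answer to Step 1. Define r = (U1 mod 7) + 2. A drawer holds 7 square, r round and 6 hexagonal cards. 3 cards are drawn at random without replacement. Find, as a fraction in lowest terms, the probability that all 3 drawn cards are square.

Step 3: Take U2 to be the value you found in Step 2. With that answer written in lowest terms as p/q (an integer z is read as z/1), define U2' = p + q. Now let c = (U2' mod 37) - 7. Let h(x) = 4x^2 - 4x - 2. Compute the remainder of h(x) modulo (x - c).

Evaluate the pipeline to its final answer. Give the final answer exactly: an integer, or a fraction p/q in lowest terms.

Step 1: squarings mod 552: 331^1=331, 331^2=265, 331^4=121, 331^8=289, 331^16=169, 331^32=409, 331^64=25, 331^128=73, 331^256=361, 331^512=49, 331^1024=193, 331^2048=265, 331^4096=121, 331^8192=289, 331^16384=169, 331^32768=409, 331^65536=25, 331^131072=73, 331^262144=361; 331^465913 = 331^1 * 331^8 * 331^16 * 331^32 * 331^64 * 331^128 * 331^256 * 331^512 * 331^2048 * 331^4096 * 331^65536 * 331^131072 * 331^262144 = 427 (mod 552); answer 427
Step 2: U1 = 427; r = 2; total draws C(15,3) = 455; favorable C(7,3) = 35; P = 1/13; answer 1/13
Step 3: U2 = 1/13; threaded value p + q = 14; c = 7; remainder = value at the root: 4*(7)^2 - 4*(7)^1 - 2 = (196) + (-28) + (-2) = 166; answer 166

166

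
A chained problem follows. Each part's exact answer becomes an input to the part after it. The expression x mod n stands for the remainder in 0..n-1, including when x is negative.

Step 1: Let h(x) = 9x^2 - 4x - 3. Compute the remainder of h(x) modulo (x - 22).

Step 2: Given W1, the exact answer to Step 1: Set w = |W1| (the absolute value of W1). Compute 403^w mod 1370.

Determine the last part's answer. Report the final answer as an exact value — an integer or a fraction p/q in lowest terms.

Step 1: remainder = value at the root: 9*(22)^2 - 4*(22)^1 - 3 = (4356) + (-88) + (-3) = 4265; answer 4265
Step 2: W1 = 4265; w = 4265; squarings mod 1370: 403^1=403, 403^2=749, 403^4=671, 403^8=881, 403^16=741, 403^32=1081, 403^64=1321, 403^128=1031, 403^256=1211, 403^512=621, 403^1024=671, 403^2048=881, 403^4096=741; 403^4265 = 403^1 * 403^8 * 403^32 * 403^128 * 403^4096 = 1103 (mod 1370); answer 1103

1103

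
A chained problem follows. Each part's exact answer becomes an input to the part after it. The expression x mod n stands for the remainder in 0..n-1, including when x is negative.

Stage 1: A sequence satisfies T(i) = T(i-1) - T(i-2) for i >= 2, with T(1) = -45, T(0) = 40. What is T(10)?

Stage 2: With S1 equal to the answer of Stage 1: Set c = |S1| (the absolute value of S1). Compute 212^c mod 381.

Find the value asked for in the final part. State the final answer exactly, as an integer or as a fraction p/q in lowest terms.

Stage 1: T(2) = 1*(-45) - 1*(40) = -85; iterating: T(2)=-85, T(3)=-40, T(4)=45, T(5)=85, T(6)=40, T(7)=-45, T(8)=-85, T(9)=-40, T(10)=45; answer 45
Stage 2: S1 = 45; c = 45; squarings mod 381: 212^1=212, 212^2=367, 212^4=196, 212^8=316, 212^16=34, 212^32=13; 212^45 = 212^1 * 212^4 * 212^8 * 212^32 = 377 (mod 381); answer 377

377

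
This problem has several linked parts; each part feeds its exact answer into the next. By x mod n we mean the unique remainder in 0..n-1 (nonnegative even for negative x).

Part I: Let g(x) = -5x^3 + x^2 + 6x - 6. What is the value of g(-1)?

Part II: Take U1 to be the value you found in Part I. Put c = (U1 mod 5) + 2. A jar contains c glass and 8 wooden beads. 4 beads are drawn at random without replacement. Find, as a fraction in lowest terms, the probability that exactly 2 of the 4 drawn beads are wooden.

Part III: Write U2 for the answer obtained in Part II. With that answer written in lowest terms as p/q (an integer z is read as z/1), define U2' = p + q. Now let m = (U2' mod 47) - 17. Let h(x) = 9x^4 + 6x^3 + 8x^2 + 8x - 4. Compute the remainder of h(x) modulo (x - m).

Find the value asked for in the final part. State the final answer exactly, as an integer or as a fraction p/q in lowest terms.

Part I: -5*(-1)^3 + 1*(-1)^2 + 6*(-1)^1 - 6 = (5) + (1) + (-6) + (-6) = -6; answer -6
Part II: U1 = -6; c = 6; total draws C(14,4) = 1001; favorable C(8,2)*C(6,2) = 420; P = 60/143; answer 60/143
Part III: U2 = 60/143; threaded value p + q = 203; m = -2; remainder = value at the root: 9*(-2)^4 + 6*(-2)^3 + 8*(-2)^2 + 8*(-2)^1 - 4 = (144) + (-48) + (32) + (-16) + (-4) = 108; answer 108

108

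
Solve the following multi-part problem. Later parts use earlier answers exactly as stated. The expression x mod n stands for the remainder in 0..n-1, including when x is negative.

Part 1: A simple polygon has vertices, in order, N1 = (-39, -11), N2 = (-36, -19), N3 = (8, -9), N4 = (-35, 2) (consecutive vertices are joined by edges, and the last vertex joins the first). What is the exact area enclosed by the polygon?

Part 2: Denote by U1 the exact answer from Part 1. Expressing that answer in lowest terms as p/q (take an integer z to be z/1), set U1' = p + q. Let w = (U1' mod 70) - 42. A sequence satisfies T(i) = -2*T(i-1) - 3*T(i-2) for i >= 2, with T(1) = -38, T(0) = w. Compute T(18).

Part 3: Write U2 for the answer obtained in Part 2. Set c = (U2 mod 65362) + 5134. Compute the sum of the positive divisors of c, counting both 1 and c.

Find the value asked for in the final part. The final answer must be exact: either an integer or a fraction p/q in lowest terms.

32004

Part 1: cross terms: (-39*-19 - -36*-11)=345, (-36*-9 - 8*-19)=476, (8*2 - -35*-9)=-299, (-35*-11 - -39*2)=463; twice the area = |985| = 985; area = 985/2; answer 985/2
Part 2: U1 = 985/2; threaded value p + q = 987; w = -35; T(2) = -2*(-38) - 3*(-35) = 181; iterating: T(2)=181, T(3)=-248, T(4)=-47, T(5)=838, T(6)=-1535, T(7)=556, T(8)=3493, T(9)=-8654, T(10)=6829, T(11)=12304, T(12)=-45095, T(13)=53278, T(14)=28729, T(15)=-217292, T(16)=348397, T(17)=-44918, T(18)=-955355; answer -955355
Part 3: U2 = -955355; c = 30209; 30209 = 17 * 1777; sigma = (1 + 17) * (1 + 1777) = 18 * 1778 = 32004; answer 32004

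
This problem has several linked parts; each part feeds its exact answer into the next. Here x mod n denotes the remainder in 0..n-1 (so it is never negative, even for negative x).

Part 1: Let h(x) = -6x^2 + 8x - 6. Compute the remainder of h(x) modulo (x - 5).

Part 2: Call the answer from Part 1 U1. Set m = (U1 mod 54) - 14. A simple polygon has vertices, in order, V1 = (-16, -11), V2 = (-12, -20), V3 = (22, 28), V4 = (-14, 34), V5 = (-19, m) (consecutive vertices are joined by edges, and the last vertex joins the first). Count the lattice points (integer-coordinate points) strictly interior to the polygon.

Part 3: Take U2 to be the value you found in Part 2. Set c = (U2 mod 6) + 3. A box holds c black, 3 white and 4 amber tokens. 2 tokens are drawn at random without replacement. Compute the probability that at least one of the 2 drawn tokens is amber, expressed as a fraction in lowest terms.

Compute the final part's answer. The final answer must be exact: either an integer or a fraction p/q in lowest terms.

Part 1: remainder = value at the root: -6*(5)^2 + 8*(5)^1 - 6 = (-150) + (40) + (-6) = -116; answer -116
Part 2: U1 = -116; m = 32; cross terms: (-16*-20 - -12*-11)=188, (-12*28 - 22*-20)=104, (22*34 - -14*28)=1140, (-14*32 - -19*34)=198, (-19*-11 - -16*32)=721; twice the area = |2351| = 2351; area = 2351/2; boundary points = 1 + 2 + 6 + 1 + 1 = 11; strictly interior points = area - boundary/2 + 1 = 1171; answer 1171
Part 3: U2 = 1171; c = 4; total draws C(11,2) = 55; complement C(7,2) = 21; favorable 55 - 21 = 34; P = 34/55; answer 34/55

34/55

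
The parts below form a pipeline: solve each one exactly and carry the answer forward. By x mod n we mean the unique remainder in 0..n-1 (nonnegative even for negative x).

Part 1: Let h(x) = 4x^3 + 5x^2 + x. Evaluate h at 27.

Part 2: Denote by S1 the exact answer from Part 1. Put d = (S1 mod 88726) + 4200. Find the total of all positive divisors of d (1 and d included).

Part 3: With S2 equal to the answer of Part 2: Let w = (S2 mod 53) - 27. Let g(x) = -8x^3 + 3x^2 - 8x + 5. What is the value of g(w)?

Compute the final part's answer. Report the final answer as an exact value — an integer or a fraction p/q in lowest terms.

-3963

Part 1: 4*(27)^3 + 5*(27)^2 + 1*(27)^1 = (78732) + (3645) + (27) = 82404; answer 82404
Part 2: S1 = 82404; d = 86604; 86604 = 2^2 * 3 * 7 * 1031; sigma = (1 + 2 + 4) * (1 + 3) * (1 + 7) * (1 + 1031) = 7 * 4 * 8 * 1032 = 231168; answer 231168
Part 3: S2 = 231168; w = 8; -8*(8)^3 + 3*(8)^2 - 8*(8)^1 + 5 = (-4096) + (192) + (-64) + (5) = -3963; answer -3963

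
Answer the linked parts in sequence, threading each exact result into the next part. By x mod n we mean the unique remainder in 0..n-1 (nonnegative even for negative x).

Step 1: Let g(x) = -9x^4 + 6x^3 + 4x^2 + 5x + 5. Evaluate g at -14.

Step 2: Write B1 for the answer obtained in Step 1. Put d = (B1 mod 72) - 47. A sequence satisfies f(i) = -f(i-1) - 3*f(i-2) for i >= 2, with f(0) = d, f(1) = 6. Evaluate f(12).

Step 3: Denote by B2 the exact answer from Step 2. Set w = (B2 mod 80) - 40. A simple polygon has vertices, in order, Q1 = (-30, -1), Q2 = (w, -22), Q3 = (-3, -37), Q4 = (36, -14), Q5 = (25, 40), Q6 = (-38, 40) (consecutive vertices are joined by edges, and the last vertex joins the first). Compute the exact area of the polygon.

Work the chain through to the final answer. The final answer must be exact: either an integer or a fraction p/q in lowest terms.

Step 1: -9*(-14)^4 + 6*(-14)^3 + 4*(-14)^2 + 5*(-14)^1 + 5 = (-345744) + (-16464) + (784) + (-70) + (5) = -361489; answer -361489
Step 2: B1 = -361489; d = -24; f(2) = -1*(6) - 3*(-24) = 66; iterating: f(2)=66, f(3)=-84, f(4)=-114, f(5)=366, f(6)=-24, f(7)=-1074, f(8)=1146, f(9)=2076, f(10)=-5514, f(11)=-714, f(12)=17256; answer 17256
Step 3: B2 = 17256; w = 16; cross terms: (-30*-22 - 16*-1)=676, (16*-37 - -3*-22)=-658, (-3*-14 - 36*-37)=1374, (36*40 - 25*-14)=1790, (25*40 - -38*40)=2520, (-38*-1 - -30*40)=1238; twice the area = |6940| = 6940; area = 3470; answer 3470

3470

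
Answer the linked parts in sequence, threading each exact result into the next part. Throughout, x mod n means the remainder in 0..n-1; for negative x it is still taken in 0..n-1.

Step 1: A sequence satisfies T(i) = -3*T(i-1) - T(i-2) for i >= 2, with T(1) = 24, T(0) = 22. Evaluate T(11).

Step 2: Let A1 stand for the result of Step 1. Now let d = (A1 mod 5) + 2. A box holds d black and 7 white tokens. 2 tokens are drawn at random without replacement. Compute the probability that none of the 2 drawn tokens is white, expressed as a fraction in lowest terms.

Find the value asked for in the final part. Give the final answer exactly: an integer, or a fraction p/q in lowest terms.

5/26

Step 1: T(2) = -3*(24) - 1*(22) = -94; iterating: T(2)=-94, T(3)=258, T(4)=-680, T(5)=1782, T(6)=-4666, T(7)=12216, T(8)=-31982, T(9)=83730, T(10)=-219208, T(11)=573894; answer 573894
Step 2: A1 = 573894; d = 6; total draws C(13,2) = 78; favorable C(6,2) = 15; P = 5/26; answer 5/26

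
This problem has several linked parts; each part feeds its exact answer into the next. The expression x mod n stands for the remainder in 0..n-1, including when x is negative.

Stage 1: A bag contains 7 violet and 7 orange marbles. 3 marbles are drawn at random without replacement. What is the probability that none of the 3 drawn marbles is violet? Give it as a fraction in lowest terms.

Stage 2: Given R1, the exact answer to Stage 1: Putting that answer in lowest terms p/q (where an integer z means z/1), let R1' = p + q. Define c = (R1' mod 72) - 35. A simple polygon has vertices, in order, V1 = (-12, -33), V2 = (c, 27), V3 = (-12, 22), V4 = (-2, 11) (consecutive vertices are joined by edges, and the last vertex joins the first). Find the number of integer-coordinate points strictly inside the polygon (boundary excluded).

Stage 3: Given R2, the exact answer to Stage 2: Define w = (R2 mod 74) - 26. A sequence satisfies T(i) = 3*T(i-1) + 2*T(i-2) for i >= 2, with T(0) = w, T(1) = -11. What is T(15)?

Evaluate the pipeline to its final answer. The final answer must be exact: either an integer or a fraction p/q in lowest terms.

523155791

Stage 1: total draws C(14,3) = 364; favorable C(7,3) = 35; P = 5/52; answer 5/52
Stage 2: R1 = 5/52; threaded value p + q = 57; c = 22; cross terms: (-12*27 - 22*-33)=402, (22*22 - -12*27)=808, (-12*11 - -2*22)=-88, (-2*-33 - -12*11)=198; twice the area = |1320| = 1320; area = 660; boundary points = 2 + 1 + 1 + 2 = 6; strictly interior points = area - boundary/2 + 1 = 658; answer 658
Stage 3: R2 = 658; w = 40; T(2) = 3*(-11) + 2*(40) = 47; iterating: T(2)=47, T(3)=119, T(4)=451, T(5)=1591, T(6)=5675, T(7)=20207, T(8)=71971, T(9)=256327, T(10)=912923, T(11)=3251423, T(12)=11580115, T(13)=41243191, T(14)=146889803, T(15)=523155791; answer 523155791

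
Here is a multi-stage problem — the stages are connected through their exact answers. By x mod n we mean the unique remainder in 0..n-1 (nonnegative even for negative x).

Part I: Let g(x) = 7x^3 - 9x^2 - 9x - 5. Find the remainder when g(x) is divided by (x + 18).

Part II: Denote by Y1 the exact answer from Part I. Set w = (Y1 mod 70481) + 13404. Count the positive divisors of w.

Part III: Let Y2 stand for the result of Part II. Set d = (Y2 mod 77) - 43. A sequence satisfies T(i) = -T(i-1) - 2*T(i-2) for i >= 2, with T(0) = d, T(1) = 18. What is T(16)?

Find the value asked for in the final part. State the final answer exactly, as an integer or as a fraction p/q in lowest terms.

Part I: remainder = value at the root: 7*(-18)^3 - 9*(-18)^2 - 9*(-18)^1 - 5 = (-40824) + (-2916) + (162) + (-5) = -43583; answer -43583
Part II: Y1 = -43583; w = 40302; 40302 = 2 * 3^2 * 2239; number of divisors = (1+1) * (2+1) * (1+1) = 12; answer 12
Part III: Y2 = 12; d = -31; T(2) = -1*(18) - 2*(-31) = 44; iterating: T(2)=44, T(3)=-80, T(4)=-8, T(5)=168, T(6)=-152, T(7)=-184, T(8)=488, T(9)=-120, T(10)=-856, T(11)=1096, T(12)=616, T(13)=-2808, T(14)=1576, T(15)=4040, T(16)=-7192; answer -7192

-7192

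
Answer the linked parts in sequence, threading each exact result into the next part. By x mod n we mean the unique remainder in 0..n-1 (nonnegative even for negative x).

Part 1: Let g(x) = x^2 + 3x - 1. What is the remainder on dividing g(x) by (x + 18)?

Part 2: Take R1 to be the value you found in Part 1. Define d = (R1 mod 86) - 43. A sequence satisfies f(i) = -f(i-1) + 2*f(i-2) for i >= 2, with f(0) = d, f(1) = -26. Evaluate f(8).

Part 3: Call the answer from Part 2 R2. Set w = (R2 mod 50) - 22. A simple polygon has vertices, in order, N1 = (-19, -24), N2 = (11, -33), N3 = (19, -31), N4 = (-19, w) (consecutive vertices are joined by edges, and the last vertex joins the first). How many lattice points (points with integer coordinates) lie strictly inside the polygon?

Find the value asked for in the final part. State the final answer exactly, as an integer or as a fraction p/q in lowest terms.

249

Part 1: remainder = value at the root: 1*(-18)^2 + 3*(-18)^1 - 1 = (324) + (-54) + (-1) = 269; answer 269
Part 2: R1 = 269; d = -32; f(2) = -1*(-26) + 2*(-32) = -38; iterating: f(2)=-38, f(3)=-14, f(4)=-62, f(5)=34, f(6)=-158, f(7)=226, f(8)=-542; answer -542
Part 3: R2 = -542; w = -14; cross terms: (-19*-33 - 11*-24)=891, (11*-31 - 19*-33)=286, (19*-14 - -19*-31)=-855, (-19*-24 - -19*-14)=190; twice the area = |512| = 512; area = 256; boundary points = 3 + 2 + 1 + 10 = 16; strictly interior points = area - boundary/2 + 1 = 249; answer 249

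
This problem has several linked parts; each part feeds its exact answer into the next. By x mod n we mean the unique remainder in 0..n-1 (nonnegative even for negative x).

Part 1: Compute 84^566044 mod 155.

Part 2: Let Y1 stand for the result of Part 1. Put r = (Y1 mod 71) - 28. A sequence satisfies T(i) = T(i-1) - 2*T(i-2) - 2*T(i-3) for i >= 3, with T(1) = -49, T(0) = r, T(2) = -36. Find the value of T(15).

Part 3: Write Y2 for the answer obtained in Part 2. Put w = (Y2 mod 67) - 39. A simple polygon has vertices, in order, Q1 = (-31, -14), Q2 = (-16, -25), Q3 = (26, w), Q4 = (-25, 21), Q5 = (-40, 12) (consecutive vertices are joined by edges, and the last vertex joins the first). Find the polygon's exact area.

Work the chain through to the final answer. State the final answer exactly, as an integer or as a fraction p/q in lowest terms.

3165/2

Part 1: squarings mod 155: 84^1=84, 84^2=81, 84^4=51, 84^8=121, 84^16=71, 84^32=81, 84^64=51, 84^128=121, 84^256=71, 84^512=81, 84^1024=51, 84^2048=121, 84^4096=71, 84^8192=81, 84^16384=51, 84^32768=121, 84^65536=71, 84^131072=81, 84^262144=51, 84^524288=121; 84^566044 = 84^4 * 84^8 * 84^16 * 84^256 * 84^512 * 84^8192 * 84^32768 * 84^524288 = 51 (mod 155); answer 51
Part 2: Y1 = 51; r = 23; T(3) = 1*(-36) - 2*(-49) - 2*(23) = 16; iterating: T(3)=16, T(4)=186, T(5)=226, T(6)=-178, T(7)=-1002, T(8)=-1098, T(9)=1262, T(10)=5462, T(11)=5134, T(12)=-8314, T(13)=-29506, T(14)=-23146, T(15)=52494; answer 52494
Part 3: Y2 = 52494; w = -6; cross terms: (-31*-25 - -16*-14)=551, (-16*-6 - 26*-25)=746, (26*21 - -25*-6)=396, (-25*12 - -40*21)=540, (-40*-14 - -31*12)=932; twice the area = |3165| = 3165; area = 3165/2; answer 3165/2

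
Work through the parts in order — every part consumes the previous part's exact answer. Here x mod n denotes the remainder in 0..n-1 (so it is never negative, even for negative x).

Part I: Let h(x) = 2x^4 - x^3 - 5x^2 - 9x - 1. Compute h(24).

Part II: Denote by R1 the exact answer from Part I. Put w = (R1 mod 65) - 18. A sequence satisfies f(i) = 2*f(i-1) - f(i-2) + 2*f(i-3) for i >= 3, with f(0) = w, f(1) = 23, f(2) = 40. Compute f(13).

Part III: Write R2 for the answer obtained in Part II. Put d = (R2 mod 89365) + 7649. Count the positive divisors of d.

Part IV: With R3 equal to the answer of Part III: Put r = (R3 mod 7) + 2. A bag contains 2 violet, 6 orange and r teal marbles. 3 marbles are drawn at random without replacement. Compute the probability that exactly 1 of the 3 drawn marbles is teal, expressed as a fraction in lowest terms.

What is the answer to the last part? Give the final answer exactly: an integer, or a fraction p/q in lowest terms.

Part I: 2*(24)^4 - 1*(24)^3 - 5*(24)^2 - 9*(24)^1 - 1 = (663552) + (-13824) + (-2880) + (-216) + (-1) = 646631; answer 646631
Part II: R1 = 646631; w = -7; f(3) = 2*(40) - 1*(23) + 2*(-7) = 43; iterating: f(3)=43, f(4)=92, f(5)=221, f(6)=436, f(7)=835, f(8)=1676, f(9)=3389, f(10)=6772, f(11)=13507, f(12)=27020, f(13)=54077; answer 54077
Part III: R2 = 54077; d = 61726; 61726 = 2 * 7 * 4409; number of divisors = (1+1) * (1+1) * (1+1) = 8; answer 8
Part IV: R3 = 8; r = 3; total draws C(11,3) = 165; favorable C(3,1)*C(8,2) = 84; P = 28/55; answer 28/55

28/55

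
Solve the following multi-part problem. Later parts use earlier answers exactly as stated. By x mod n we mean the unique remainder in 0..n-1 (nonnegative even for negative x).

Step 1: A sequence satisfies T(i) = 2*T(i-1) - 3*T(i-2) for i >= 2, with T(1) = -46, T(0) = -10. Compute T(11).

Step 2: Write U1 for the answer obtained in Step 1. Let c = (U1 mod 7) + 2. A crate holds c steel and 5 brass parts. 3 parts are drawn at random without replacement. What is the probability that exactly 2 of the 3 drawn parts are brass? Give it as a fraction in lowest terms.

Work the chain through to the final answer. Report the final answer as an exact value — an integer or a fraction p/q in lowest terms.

4/7

Step 1: T(2) = 2*(-46) - 3*(-10) = -62; iterating: T(2)=-62, T(3)=14, T(4)=214, T(5)=386, T(6)=130, T(7)=-898, T(8)=-2186, T(9)=-1678, T(10)=3202, T(11)=11438; answer 11438
Step 2: U1 = 11438; c = 2; total draws C(7,3) = 35; favorable C(5,2)*C(2,1) = 20; P = 4/7; answer 4/7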